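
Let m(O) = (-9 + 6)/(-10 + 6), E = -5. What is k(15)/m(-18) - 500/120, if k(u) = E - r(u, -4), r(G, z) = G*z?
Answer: 415/6 ≈ 69.167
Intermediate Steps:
m(O) = ¾ (m(O) = -3/(-4) = -3*(-¼) = ¾)
k(u) = -5 + 4*u (k(u) = -5 - u*(-4) = -5 - (-4)*u = -5 + 4*u)
k(15)/m(-18) - 500/120 = (-5 + 4*15)/(¾) - 500/120 = (-5 + 60)*(4/3) - 500*1/120 = 55*(4/3) - 25/6 = 220/3 - 25/6 = 415/6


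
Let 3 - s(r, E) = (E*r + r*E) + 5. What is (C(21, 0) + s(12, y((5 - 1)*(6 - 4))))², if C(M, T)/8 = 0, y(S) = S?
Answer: 37636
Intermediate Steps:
C(M, T) = 0 (C(M, T) = 8*0 = 0)
s(r, E) = -2 - 2*E*r (s(r, E) = 3 - ((E*r + r*E) + 5) = 3 - ((E*r + E*r) + 5) = 3 - (2*E*r + 5) = 3 - (5 + 2*E*r) = 3 + (-5 - 2*E*r) = -2 - 2*E*r)
(C(21, 0) + s(12, y((5 - 1)*(6 - 4))))² = (0 + (-2 - 2*(5 - 1)*(6 - 4)*12))² = (0 + (-2 - 2*4*2*12))² = (0 + (-2 - 2*8*12))² = (0 + (-2 - 192))² = (0 - 194)² = (-194)² = 37636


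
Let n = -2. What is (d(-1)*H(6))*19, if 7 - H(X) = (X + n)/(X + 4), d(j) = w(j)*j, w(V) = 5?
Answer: -627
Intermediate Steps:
d(j) = 5*j
H(X) = 7 - (-2 + X)/(4 + X) (H(X) = 7 - (X - 2)/(X + 4) = 7 - (-2 + X)/(4 + X))
(d(-1)*H(6))*19 = ((5*(-1))*(6*(5 + 6)/(4 + 6)))*19 = -30*11/10*19 = -5*33/5*19 = -33*19 = -627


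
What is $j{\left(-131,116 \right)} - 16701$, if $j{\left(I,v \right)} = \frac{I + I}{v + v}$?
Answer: $- \frac{1937447}{116} \approx -16702.0$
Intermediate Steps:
$j{\left(I,v \right)} = \frac{I}{v}$ ($j{\left(I,v \right)} = \frac{2 I}{2 v} = 2 I \frac{1}{2 v} = \frac{I}{v}$)
$j{\left(-131,116 \right)} - 16701 = - \frac{131}{116} - 16701 = - \frac{1937447}{116}$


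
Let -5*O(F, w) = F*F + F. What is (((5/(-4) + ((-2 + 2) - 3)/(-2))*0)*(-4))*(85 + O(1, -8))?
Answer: 0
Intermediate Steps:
O(F, w) = -F/5 - F²/5 (O(F, w) = -(F*F + F)/5 = -(F² + F)/5 = -(F + F²)/5 = -F/5 - F²/5)
(((5/(-4) + ((-2 + 2) - 3)/(-2))*0)*(-4))*(85 + O(1, -8)) = (((5/(-4) + ((-2 + 2) - 3)/(-2))*0)*(-4))*(85 - ⅕*1*(1 + 1)) = (((5*(-¼) + (0 - 3)*(-½))*0)*(-4))*(85 - ⅕*1*2) = (((-5/4 - 3*(-½))*0)*(-4))*(85 - ⅖) = (((-5/4 + 3/2)*0)*(-4))*(423/5) = (((¼)*0)*(-4))*(423/5) = (0*(-4))*(423/5) = 0*(423/5) = 0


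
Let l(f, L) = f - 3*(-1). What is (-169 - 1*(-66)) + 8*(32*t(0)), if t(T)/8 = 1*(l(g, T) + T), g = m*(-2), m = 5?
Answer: -14439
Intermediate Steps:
g = -10 (g = 5*(-2) = -10)
l(f, L) = 3 + f (l(f, L) = f + 3 = 3 + f)
t(T) = -56 + 8*T (t(T) = 8*(1*((3 - 10) + T)) = 8*(1*(-7 + T)) = 8*(-7 + T) = -56 + 8*T)
(-169 - 1*(-66)) + 8*(32*t(0)) = (-169 - 1*(-66)) + 8*(32*(-56 + 8*0)) = (-169 + 66) + 8*(32*(-56 + 0)) = -103 + 8*(32*(-56)) = -103 + 8*(-1792) = -103 - 14336 = -14439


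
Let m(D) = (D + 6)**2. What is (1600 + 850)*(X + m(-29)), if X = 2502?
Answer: 7425950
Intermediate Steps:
m(D) = (6 + D)**2
(1600 + 850)*(X + m(-29)) = (1600 + 850)*(2502 + (6 - 29)**2) = 2450*(2502 + (-23)**2) = 2450*(2502 + 529) = 2450*3031 = 7425950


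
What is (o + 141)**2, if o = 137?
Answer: 77284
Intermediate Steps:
(o + 141)**2 = (137 + 141)**2 = 278**2 = 77284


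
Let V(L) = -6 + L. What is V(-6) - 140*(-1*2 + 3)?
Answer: -152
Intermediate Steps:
V(-6) - 140*(-1*2 + 3) = (-6 - 6) - 140*(-1*2 + 3) = -12 - 140*(-2 + 3) = -12 - 140 = -152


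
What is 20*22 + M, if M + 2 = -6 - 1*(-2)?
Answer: 434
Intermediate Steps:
M = -6 (M = -2 + (-6 - 1*(-2)) = -2 + (-6 + 2) = -2 - 4 = -6)
20*22 + M = 20*22 - 6 = 440 - 6 = 434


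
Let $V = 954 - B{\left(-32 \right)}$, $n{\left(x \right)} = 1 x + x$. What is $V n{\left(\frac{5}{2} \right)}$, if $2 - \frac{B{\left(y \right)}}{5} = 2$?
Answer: $4770$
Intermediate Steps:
$n{\left(x \right)} = 2 x$ ($n{\left(x \right)} = x + x = 2 x$)
$B{\left(y \right)} = 0$ ($B{\left(y \right)} = 10 - 10 = 0$)
$V = 954$ ($V = 954 - 0 = 954 + 0 = 954$)
$V n{\left(\frac{5}{2} \right)} = 954 \cdot 2 \cdot \frac{5}{2} = 954 \cdot 5 = 4770$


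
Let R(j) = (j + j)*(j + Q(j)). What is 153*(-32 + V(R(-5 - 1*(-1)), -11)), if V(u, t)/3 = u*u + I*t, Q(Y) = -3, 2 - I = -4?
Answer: 1404234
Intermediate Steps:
I = 6 (I = 2 - 1*(-4) = 2 + 4 = 6)
R(j) = 2*j*(-3 + j) (R(j) = (j + j)*(j - 3) = (2*j)*(-3 + j) = 2*j*(-3 + j))
V(u, t) = 3*u² + 18*t (V(u, t) = 3*(u*u + 6*t) = 3*(u² + 6*t) = 3*u² + 18*t)
153*(-32 + V(R(-5 - 1*(-1)), -11)) = 153*(-32 + (3*(2*(-5 - 1*(-1))*(-3 + (-5 - 1*(-1))))² + 18*(-11))) = 153*(-32 + (3*(2*(-5 + 1)*(-3 + (-5 + 1)))² - 198)) = 153*(-32 + (3*(2*(-4)*(-3 - 4))² - 198)) = 153*(-32 + (3*(2*(-4)*(-7))² - 198)) = 153*(-32 + (3*56² - 198)) = 153*(-32 + (3*3136 - 198)) = 153*(-32 + (9408 - 198)) = 153*(-32 + 9210) = 153*9178 = 1404234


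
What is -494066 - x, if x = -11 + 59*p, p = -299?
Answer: -476414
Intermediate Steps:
x = -17652 (x = -11 + 59*(-299) = -11 - 17641 = -17652)
-494066 - x = -494066 - 1*(-17652) = -494066 + 17652 = -476414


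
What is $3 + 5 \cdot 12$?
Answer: $63$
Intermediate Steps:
$3 + 5 \cdot 12 = 3 + 60 = 63$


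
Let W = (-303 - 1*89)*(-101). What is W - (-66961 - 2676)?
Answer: 109229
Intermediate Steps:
W = 39592 (W = (-303 - 89)*(-101) = -392*(-101) = 39592)
W - (-66961 - 2676) = 39592 - (-66961 - 2676) = 39592 - 1*(-69637) = 39592 + 69637 = 109229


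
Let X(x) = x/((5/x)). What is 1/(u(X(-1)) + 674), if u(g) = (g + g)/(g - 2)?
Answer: 9/6064 ≈ 0.0014842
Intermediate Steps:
X(x) = x²/5 (X(x) = x*(x/5) = x²/5)
u(g) = 2*g/(-2 + g) (u(g) = (2*g)/(-2 + g) = 2*g/(-2 + g))
1/(u(X(-1)) + 674) = 1/(2*((⅕)*(-1)²)/(-2 + (⅕)*(-1)²) + 674) = 1/(2*((⅕)*1)/(-2 + (⅕)*1) + 674) = 1/(2*(⅕)/(-2 + ⅕) + 674) = 1/(2*(⅕)/(-9/5) + 674) = 1/(2*(⅕)*(-5/9) + 674) = 1/(-2/9 + 674) = 1/(6064/9) = 9/6064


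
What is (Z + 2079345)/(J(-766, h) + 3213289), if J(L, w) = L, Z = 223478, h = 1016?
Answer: 2302823/3212523 ≈ 0.71683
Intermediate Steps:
(Z + 2079345)/(J(-766, h) + 3213289) = (223478 + 2079345)/(-766 + 3213289) = 2302823/3212523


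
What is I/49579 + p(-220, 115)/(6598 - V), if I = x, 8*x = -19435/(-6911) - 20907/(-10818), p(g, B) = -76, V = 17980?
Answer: 125427879961345/18750881797703664 ≈ 0.0066892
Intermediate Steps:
x = 39415123/66456176 (x = (-19435/(-6911) - 20907/(-10818))/8 = (-19435*(-1/6911) - 20907*(-1/10818))/8 = (19435/6911 + 2323/1202)/8 = (⅛)*(39415123/8307022) = 39415123/66456176 ≈ 0.59310)
I = 39415123/66456176 ≈ 0.59310
I/49579 + p(-220, 115)/(6598 - V) = (39415123/66456176)/49579 - 76/(6598 - 1*17980) = (39415123/66456176)*(1/49579) - 76/(6598 - 17980) = 39415123/3294830749904 - 76/(-11382) = 39415123/3294830749904 - 76*(-1/11382) = 39415123/3294830749904 + 38/5691 = 125427879961345/18750881797703664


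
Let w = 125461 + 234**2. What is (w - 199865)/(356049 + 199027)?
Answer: -4912/138769 ≈ -0.035397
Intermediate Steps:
w = 180217 (w = 125461 + 54756 = 180217)
(w - 199865)/(356049 + 199027) = (180217 - 199865)/(356049 + 199027) = -19648/555076 = -19648*1/555076 = -4912/138769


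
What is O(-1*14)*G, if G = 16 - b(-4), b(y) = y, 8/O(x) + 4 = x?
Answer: -80/9 ≈ -8.8889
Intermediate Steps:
O(x) = 8/(-4 + x)
G = 20 (G = 16 - 1*(-4) = 16 + 4 = 20)
O(-1*14)*G = (8/(-4 - 1*14))*20 = (8/(-4 - 14))*20 = (8/(-18))*20 = (8*(-1/18))*20 = -4/9*20 = -80/9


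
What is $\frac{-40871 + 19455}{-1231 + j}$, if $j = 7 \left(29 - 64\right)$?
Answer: $\frac{5354}{369} \approx 14.509$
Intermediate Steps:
$j = -245$ ($j = 7 \left(-35\right) = -245$)
$\frac{-40871 + 19455}{-1231 + j} = \frac{-40871 + 19455}{-1231 - 245} = - \frac{21416}{-1476} = \left(-21416\right) \left(- \frac{1}{1476}\right) = \frac{5354}{369}$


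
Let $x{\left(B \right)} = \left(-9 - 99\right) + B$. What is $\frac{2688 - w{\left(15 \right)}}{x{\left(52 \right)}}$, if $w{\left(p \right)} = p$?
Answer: $- \frac{2673}{56} \approx -47.732$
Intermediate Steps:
$x{\left(B \right)} = -108 + B$
$\frac{2688 - w{\left(15 \right)}}{x{\left(52 \right)}} = \frac{2688 - 15}{-108 + 52} = \frac{2688 - 15}{-56} = 2673 \left(- \frac{1}{56}\right) = - \frac{2673}{56}$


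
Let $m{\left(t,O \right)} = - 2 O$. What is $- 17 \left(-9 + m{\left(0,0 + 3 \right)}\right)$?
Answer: $255$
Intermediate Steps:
$- 17 \left(-9 + m{\left(0,0 + 3 \right)}\right) = - 17 \left(-9 - 2 \left(0 + 3\right)\right) = - 17 \left(-9 - 6\right) = \left(-17\right) \left(-15\right) = 255$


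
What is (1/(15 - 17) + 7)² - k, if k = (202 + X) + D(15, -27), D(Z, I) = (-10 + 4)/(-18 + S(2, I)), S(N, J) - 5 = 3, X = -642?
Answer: 9633/20 ≈ 481.65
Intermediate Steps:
S(N, J) = 8 (S(N, J) = 5 + 3 = 8)
D(Z, I) = ⅗ (D(Z, I) = (-10 + 4)/(-18 + 8) = -6/(-10) = -6*(-⅒) = ⅗)
k = -2197/5 (k = (202 - 642) + ⅗ = -440 + ⅗ = -2197/5 ≈ -439.40)
(1/(15 - 17) + 7)² - k = (1/(15 - 17) + 7)² - 1*(-2197/5) = (1/(-2) + 7)² + 2197/5 = (-½ + 7)² + 2197/5 = (13/2)² + 2197/5 = 169/4 + 2197/5 = 9633/20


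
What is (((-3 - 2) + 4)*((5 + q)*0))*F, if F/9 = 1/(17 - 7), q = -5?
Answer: 0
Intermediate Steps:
F = 9/10 (F = 9/(17 - 7) = 9/10 ≈ 0.90000)
(((-3 - 2) + 4)*((5 + q)*0))*F = (((-3 - 2) + 4)*((5 - 5)*0))*(9/10) = ((-5 + 4)*(0*0))*(9/10) = -1*0*(9/10) = 0*(9/10) = 0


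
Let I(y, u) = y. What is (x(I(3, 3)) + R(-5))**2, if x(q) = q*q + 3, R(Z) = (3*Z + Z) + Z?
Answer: 169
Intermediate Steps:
R(Z) = 5*Z (R(Z) = 4*Z + Z = 5*Z)
x(q) = 3 + q**2 (x(q) = q**2 + 3 = 3 + q**2)
(x(I(3, 3)) + R(-5))**2 = ((3 + 3**2) + 5*(-5))**2 = ((3 + 9) - 25)**2 = (12 - 25)**2 = (-13)**2 = 169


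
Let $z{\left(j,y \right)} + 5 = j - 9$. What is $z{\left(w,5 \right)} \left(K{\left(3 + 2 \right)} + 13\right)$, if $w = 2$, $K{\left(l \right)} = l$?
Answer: $-216$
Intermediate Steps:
$z{\left(j,y \right)} = -14 + j$ ($z{\left(j,y \right)} = -5 + \left(j - 9\right) = -5 + \left(-9 + j\right) = -14 + j$)
$z{\left(w,5 \right)} \left(K{\left(3 + 2 \right)} + 13\right) = \left(-14 + 2\right) \left(\left(3 + 2\right) + 13\right) = - 12 \left(5 + 13\right) = \left(-12\right) 18 = -216$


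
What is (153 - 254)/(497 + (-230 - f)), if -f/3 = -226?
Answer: 101/411 ≈ 0.24574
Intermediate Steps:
f = 678 (f = -3*(-226) = 678)
(153 - 254)/(497 + (-230 - f)) = (153 - 254)/(497 + (-230 - 1*678)) = -101/(497 + (-230 - 678)) = -101/(497 - 908) = -101/(-411) = -101*(-1/411) = 101/411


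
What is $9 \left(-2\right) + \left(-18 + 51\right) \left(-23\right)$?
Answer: $-777$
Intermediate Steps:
$9 \left(-2\right) + \left(-18 + 51\right) \left(-23\right) = -18 + 33 \left(-23\right) = -18 - 759 = -777$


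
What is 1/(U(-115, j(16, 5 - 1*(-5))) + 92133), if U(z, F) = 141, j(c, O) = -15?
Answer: 1/92274 ≈ 1.0837e-5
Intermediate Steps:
1/(U(-115, j(16, 5 - 1*(-5))) + 92133) = 1/(141 + 92133) = 1/92274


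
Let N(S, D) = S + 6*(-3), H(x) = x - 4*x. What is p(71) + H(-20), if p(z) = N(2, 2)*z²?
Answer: -80596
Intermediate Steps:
H(x) = -3*x
N(S, D) = -18 + S (N(S, D) = S - 18 = -18 + S)
p(z) = -16*z² (p(z) = (-18 + 2)*z² = -16*z²)
p(71) + H(-20) = -16*71² - 3*(-20) = -16*5041 + 60 = -80656 + 60 = -80596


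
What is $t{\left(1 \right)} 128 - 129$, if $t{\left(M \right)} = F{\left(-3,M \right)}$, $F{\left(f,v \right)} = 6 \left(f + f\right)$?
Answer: $-4737$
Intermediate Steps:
$F{\left(f,v \right)} = 12 f$ ($F{\left(f,v \right)} = 6 \cdot 2 f = 12 f$)
$t{\left(M \right)} = -36$ ($t{\left(M \right)} = 12 \left(-3\right) = -36$)
$t{\left(1 \right)} 128 - 129 = \left(-36\right) 128 - 129 = -4608 - 129 = -4737$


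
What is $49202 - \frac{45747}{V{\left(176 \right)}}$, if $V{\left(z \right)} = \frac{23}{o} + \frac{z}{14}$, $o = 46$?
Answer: $\frac{2787836}{61} \approx 45702.0$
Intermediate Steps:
$V{\left(z \right)} = \frac{1}{2} + \frac{z}{14}$ ($V{\left(z \right)} = \frac{23}{46} + \frac{z}{14} = 23 \cdot \frac{1}{46} + z \frac{1}{14} = \frac{1}{2} + \frac{z}{14}$)
$49202 - \frac{45747}{V{\left(176 \right)}} = 49202 - \frac{45747}{\frac{1}{2} + \frac{1}{14} \cdot 176} = 49202 - \frac{45747}{\frac{1}{2} + \frac{88}{7}} = 49202 - \frac{45747}{\frac{183}{14}} = 49202 - \frac{213486}{61} = \frac{2787836}{61}$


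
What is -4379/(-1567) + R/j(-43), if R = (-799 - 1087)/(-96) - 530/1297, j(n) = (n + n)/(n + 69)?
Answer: -12674323069/4194871536 ≈ -3.0214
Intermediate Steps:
j(n) = 2*n/(69 + n) (j(n) = (2*n)/(69 + n) = 2*n/(69 + n))
R = 1197631/62256 (R = -1886*(-1/96) - 530*1/1297 = 943/48 - 530/1297 = 1197631/62256 ≈ 19.237)
-4379/(-1567) + R/j(-43) = -4379/(-1567) + 1197631/(62256*((2*(-43)/(69 - 43)))) = -4379*(-1/1567) + 1197631/(62256*((2*(-43)/26))) = 4379/1567 + 1197631/(62256*((2*(-43)*(1/26)))) = 4379/1567 + 1197631/(62256*(-43/13)) = 4379/1567 + (1197631/62256)*(-13/43) = 4379/1567 - 15569203/2677008 = -12674323069/4194871536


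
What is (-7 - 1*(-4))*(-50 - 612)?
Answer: 1986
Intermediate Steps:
(-7 - 1*(-4))*(-50 - 612) = (-7 + 4)*(-662) = -3*(-662) = 1986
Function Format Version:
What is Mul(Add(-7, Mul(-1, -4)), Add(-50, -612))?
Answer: 1986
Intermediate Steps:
Mul(Add(-7, Mul(-1, -4)), Add(-50, -612)) = Mul(Add(-7, 4), -662) = Mul(-3, -662) = 1986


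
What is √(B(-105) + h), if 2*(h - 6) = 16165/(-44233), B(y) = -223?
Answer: I*√1699722647742/88466 ≈ 14.737*I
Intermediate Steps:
h = 514631/88466 (h = 6 + (16165/(-44233))/2 = 6 + (16165*(-1/44233))/2 = 6 + (½)*(-16165/44233) = 6 - 16165/88466 = 514631/88466 ≈ 5.8173)
√(B(-105) + h) = √(-223 + 514631/88466) = √(-19213287/88466) = I*√1699722647742/88466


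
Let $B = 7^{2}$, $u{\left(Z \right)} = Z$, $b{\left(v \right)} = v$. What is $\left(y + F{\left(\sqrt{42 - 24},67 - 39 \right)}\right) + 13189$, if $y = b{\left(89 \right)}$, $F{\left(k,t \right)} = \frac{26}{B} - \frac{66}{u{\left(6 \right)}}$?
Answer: $\frac{650109}{49} \approx 13268.0$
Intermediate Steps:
$B = 49$
$F{\left(k,t \right)} = - \frac{513}{49}$ ($F{\left(k,t \right)} = \frac{26}{49} - \frac{66}{6} = 26 \cdot \frac{1}{49} - 11 = \frac{26}{49} - 11 = - \frac{513}{49}$)
$y = 89$
$\left(y + F{\left(\sqrt{42 - 24},67 - 39 \right)}\right) + 13189 = \left(89 - \frac{513}{49}\right) + 13189 = \frac{3848}{49} + 13189 = \frac{650109}{49}$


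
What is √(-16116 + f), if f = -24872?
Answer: 2*I*√10247 ≈ 202.45*I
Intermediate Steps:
√(-16116 + f) = √(-16116 - 24872) = √(-40988) = 2*I*√10247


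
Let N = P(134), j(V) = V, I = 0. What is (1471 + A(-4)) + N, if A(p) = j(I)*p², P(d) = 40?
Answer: 1511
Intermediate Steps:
A(p) = 0 (A(p) = 0*p² = 0)
N = 40
(1471 + A(-4)) + N = (1471 + 0) + 40 = 1471 + 40 = 1511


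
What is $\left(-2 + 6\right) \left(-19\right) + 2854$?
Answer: $2778$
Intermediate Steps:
$\left(-2 + 6\right) \left(-19\right) + 2854 = 4 \left(-19\right) + 2854 = -76 + 2854 = 2778$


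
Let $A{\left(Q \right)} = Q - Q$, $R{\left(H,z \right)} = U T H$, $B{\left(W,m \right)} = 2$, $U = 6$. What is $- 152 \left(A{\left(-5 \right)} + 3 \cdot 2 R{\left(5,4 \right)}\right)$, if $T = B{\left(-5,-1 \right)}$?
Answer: $-54720$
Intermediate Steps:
$T = 2$
$R{\left(H,z \right)} = 12 H$ ($R{\left(H,z \right)} = 6 \cdot 2 H = 12 H$)
$A{\left(Q \right)} = 0$
$- 152 \left(A{\left(-5 \right)} + 3 \cdot 2 R{\left(5,4 \right)}\right) = - 152 \left(0 + 3 \cdot 2 \cdot 12 \cdot 5\right) = - 152 \left(0 + 6 \cdot 60\right) = - 152 \left(0 + 360\right) = \left(-152\right) 360 = -54720$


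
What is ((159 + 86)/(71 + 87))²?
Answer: 60025/24964 ≈ 2.4045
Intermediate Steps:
((159 + 86)/(71 + 87))² = (245/158)² = 60025/24964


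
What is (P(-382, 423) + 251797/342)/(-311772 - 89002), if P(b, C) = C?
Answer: -396463/137064708 ≈ -0.0028925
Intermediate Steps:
(P(-382, 423) + 251797/342)/(-311772 - 89002) = (423 + 251797/342)/(-311772 - 89002) = (423 + 251797*(1/342))/(-400774) = (423 + 251797/342)*(-1/400774) = (396463/342)*(-1/400774) = -396463/137064708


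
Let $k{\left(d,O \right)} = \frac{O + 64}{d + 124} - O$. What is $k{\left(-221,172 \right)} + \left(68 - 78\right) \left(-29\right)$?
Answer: $\frac{11210}{97} \approx 115.57$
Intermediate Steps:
$k{\left(d,O \right)} = - O + \frac{64 + O}{124 + d}$ ($k{\left(d,O \right)} = \frac{64 + O}{124 + d} - O = - O + \frac{64 + O}{124 + d}$)
$k{\left(-221,172 \right)} + \left(68 - 78\right) \left(-29\right) = \frac{64 - 21156 - 172 \left(-221\right)}{124 - 221} + \left(68 - 78\right) \left(-29\right) = \frac{64 - 21156 + 38012}{-97} - -290 = \left(- \frac{1}{97}\right) 16920 + 290 = - \frac{16920}{97} + 290 = \frac{11210}{97}$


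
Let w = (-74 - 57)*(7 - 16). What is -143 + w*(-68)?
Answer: -80315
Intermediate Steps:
w = 1179 (w = -131*(-9) = 1179)
-143 + w*(-68) = -143 + 1179*(-68) = -143 - 80172 = -80315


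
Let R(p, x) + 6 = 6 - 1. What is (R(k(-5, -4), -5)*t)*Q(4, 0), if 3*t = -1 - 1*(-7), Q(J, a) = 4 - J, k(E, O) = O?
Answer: 0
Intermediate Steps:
R(p, x) = -1 (R(p, x) = -6 + (6 - 1) = -6 + 5 = -1)
t = 2 (t = (-1 - 1*(-7))/3 = (-1 + 7)/3 = (⅓)*6 = 2)
(R(k(-5, -4), -5)*t)*Q(4, 0) = (-1*2)*(4 - 1*4) = -2*(4 - 4) = -2*0 = 0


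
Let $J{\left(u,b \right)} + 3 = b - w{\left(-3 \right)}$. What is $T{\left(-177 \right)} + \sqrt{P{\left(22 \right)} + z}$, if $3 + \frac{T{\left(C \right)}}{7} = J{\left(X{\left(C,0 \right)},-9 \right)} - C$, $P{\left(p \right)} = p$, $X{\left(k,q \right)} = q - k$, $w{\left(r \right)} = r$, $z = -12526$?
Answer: $1155 + 2 i \sqrt{3126} \approx 1155.0 + 111.82 i$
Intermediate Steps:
$J{\left(u,b \right)} = b$ ($J{\left(u,b \right)} = -3 + \left(b - -3\right) = -3 + \left(b + 3\right) = -3 + \left(3 + b\right) = b$)
$T{\left(C \right)} = -84 - 7 C$ ($T{\left(C \right)} = -21 + 7 \left(-9 - C\right) = -21 - \left(63 + 7 C\right) = -84 - 7 C$)
$T{\left(-177 \right)} + \sqrt{P{\left(22 \right)} + z} = \left(-84 - -1239\right) + \sqrt{22 - 12526} = \left(-84 + 1239\right) + \sqrt{-12504} = 1155 + 2 i \sqrt{3126}$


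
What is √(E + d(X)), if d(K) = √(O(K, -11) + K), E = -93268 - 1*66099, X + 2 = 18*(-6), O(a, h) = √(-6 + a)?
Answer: √(-159367 + √2*√(-55 + I*√29)) ≈ 0.013 + 399.21*I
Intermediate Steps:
X = -110 (X = -2 + 18*(-6) = -2 - 108 = -110)
E = -159367 (E = -93268 - 66099 = -159367)
d(K) = √(K + √(-6 + K)) (d(K) = √(√(-6 + K) + K) = √(K + √(-6 + K)))
√(E + d(X)) = √(-159367 + √(-110 + √(-6 - 110))) = √(-159367 + √(-110 + √(-116))) = √(-159367 + √(-110 + 2*I*√29))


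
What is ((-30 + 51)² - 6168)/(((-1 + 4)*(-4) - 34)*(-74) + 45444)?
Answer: -5727/48848 ≈ -0.11724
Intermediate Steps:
((-30 + 51)² - 6168)/(((-1 + 4)*(-4) - 34)*(-74) + 45444) = (21² - 6168)/((3*(-4) - 34)*(-74) + 45444) = (441 - 6168)/((-12 - 34)*(-74) + 45444) = -5727/(-46*(-74) + 45444) = -5727/(3404 + 45444) = -5727/48848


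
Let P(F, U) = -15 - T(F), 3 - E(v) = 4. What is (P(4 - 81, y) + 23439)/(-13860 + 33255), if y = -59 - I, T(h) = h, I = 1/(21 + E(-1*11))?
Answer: 23501/19395 ≈ 1.2117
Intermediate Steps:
E(v) = -1 (E(v) = 3 - 1*4 = 3 - 4 = -1)
I = 1/20 (I = 1/(21 - 1) = 1/20 ≈ 0.050000)
y = -1181/20 (y = -59 - 1*1/20 = -59 - 1/20 = -1181/20 ≈ -59.050)
P(F, U) = -15 - F
(P(4 - 81, y) + 23439)/(-13860 + 33255) = ((-15 - (4 - 81)) + 23439)/(-13860 + 33255) = ((-15 - 1*(-77)) + 23439)/19395 = ((-15 + 77) + 23439)*(1/19395) = (62 + 23439)*(1/19395) = 23501*(1/19395) = 23501/19395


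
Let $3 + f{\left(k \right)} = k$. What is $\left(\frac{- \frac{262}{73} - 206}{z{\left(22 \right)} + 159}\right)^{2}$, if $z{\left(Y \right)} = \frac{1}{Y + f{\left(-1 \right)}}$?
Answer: $\frac{75845160000}{43680582001} \approx 1.7364$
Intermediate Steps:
$f{\left(k \right)} = -3 + k$
$z{\left(Y \right)} = \frac{1}{-4 + Y}$ ($z{\left(Y \right)} = \frac{1}{Y - 4} = \frac{1}{-4 + Y}$)
$\left(\frac{- \frac{262}{73} - 206}{z{\left(22 \right)} + 159}\right)^{2} = \left(\frac{- \frac{262}{73} - 206}{\frac{1}{-4 + 22} + 159}\right)^{2} = \left(\frac{\left(-262\right) \frac{1}{73} - 206}{\frac{1}{18} + 159}\right)^{2} = \left(\frac{- \frac{262}{73} - 206}{\frac{1}{18} + 159}\right)^{2} = \left(- \frac{15300}{73 \cdot \frac{2863}{18}}\right)^{2} = \left(\left(- \frac{15300}{73}\right) \frac{18}{2863}\right)^{2} = \left(- \frac{275400}{208999}\right)^{2} = \frac{75845160000}{43680582001}$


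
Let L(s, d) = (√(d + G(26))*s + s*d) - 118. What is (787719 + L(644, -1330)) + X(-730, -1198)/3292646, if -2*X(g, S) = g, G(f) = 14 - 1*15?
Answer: -226925869309/3292646 + 7084*I*√11 ≈ -68919.0 + 23495.0*I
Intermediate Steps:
G(f) = -1 (G(f) = 14 - 15 = -1)
X(g, S) = -g/2
L(s, d) = -118 + d*s + s*√(-1 + d) (L(s, d) = (√(d - 1)*s + s*d) - 118 = (√(-1 + d)*s + d*s) - 118 = (s*√(-1 + d) + d*s) - 118 = (d*s + s*√(-1 + d)) - 118 = -118 + d*s + s*√(-1 + d))
(787719 + L(644, -1330)) + X(-730, -1198)/3292646 = (787719 + (-118 - 1330*644 + 644*√(-1 - 1330))) - ½*(-730)/3292646 = (787719 + (-118 - 856520 + 644*√(-1331))) + 365*(1/3292646) = (787719 + (-118 - 856520 + 644*(11*I*√11))) + 365/3292646 = (787719 + (-118 - 856520 + 7084*I*√11)) + 365/3292646 = (787719 + (-856638 + 7084*I*√11)) + 365/3292646 = (-68919 + 7084*I*√11) + 365/3292646 = -226925869309/3292646 + 7084*I*√11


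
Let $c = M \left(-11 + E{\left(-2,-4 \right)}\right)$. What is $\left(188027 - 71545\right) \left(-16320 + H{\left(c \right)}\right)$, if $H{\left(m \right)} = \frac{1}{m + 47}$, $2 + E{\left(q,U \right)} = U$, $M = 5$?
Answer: $- \frac{36118796801}{19} \approx -1.901 \cdot 10^{9}$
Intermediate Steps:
$E{\left(q,U \right)} = -2 + U$
$c = -85$ ($c = 5 \left(-11 - 6\right) = 5 \left(-17\right) = -85$)
$H{\left(m \right)} = \frac{1}{47 + m}$
$\left(188027 - 71545\right) \left(-16320 + H{\left(c \right)}\right) = \left(188027 - 71545\right) \left(-16320 + \frac{1}{47 - 85}\right) = 116482 \left(-16320 + \frac{1}{-38}\right) = 116482 \left(-16320 - \frac{1}{38}\right) = 116482 \left(- \frac{620161}{38}\right) = - \frac{36118796801}{19}$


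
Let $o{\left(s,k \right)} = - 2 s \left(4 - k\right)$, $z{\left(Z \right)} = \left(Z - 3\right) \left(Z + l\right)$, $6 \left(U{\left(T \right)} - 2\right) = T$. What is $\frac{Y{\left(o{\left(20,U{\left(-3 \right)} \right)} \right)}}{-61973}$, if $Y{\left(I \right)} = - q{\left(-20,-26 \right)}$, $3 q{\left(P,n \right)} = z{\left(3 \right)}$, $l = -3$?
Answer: $0$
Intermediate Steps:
$U{\left(T \right)} = 2 + \frac{T}{6}$
$z{\left(Z \right)} = \left(-3 + Z\right)^{2}$ ($z{\left(Z \right)} = \left(Z - 3\right) \left(Z - 3\right) = \left(-3 + Z\right) \left(-3 + Z\right) = \left(-3 + Z\right)^{2}$)
$q{\left(P,n \right)} = 0$ ($q{\left(P,n \right)} = \frac{9 + 3^{2} - 18}{3} = \frac{9 + 9 - 18}{3} = \frac{1}{3} \cdot 0 = 0$)
$o{\left(s,k \right)} = - 2 s \left(4 - k\right)$
$Y{\left(I \right)} = 0$ ($Y{\left(I \right)} = \left(-1\right) 0 = 0$)
$\frac{Y{\left(o{\left(20,U{\left(-3 \right)} \right)} \right)}}{-61973} = \frac{0}{-61973} = 0 \left(- \frac{1}{61973}\right) = 0$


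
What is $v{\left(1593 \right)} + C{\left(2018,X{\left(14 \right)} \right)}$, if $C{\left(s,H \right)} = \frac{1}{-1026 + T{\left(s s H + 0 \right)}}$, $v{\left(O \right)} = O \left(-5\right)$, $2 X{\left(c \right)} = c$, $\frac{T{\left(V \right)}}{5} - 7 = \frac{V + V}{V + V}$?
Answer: $- \frac{7853491}{986} \approx -7965.0$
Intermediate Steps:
$T{\left(V \right)} = 40$ ($T{\left(V \right)} = 35 + 5 \frac{V + V}{V + V} = 35 + 5 \frac{2 V}{2 V} = 35 + 5 \cdot 2 V \frac{1}{2 V} = 35 + 5 \cdot 1 = 35 + 5 = 40$)
$X{\left(c \right)} = \frac{c}{2}$
$v{\left(O \right)} = - 5 O$
$C{\left(s,H \right)} = - \frac{1}{986}$ ($C{\left(s,H \right)} = \frac{1}{-1026 + 40} = \frac{1}{-986} = - \frac{1}{986}$)
$v{\left(1593 \right)} + C{\left(2018,X{\left(14 \right)} \right)} = \left(-5\right) 1593 - \frac{1}{986} = -7965 - \frac{1}{986} = - \frac{7853491}{986}$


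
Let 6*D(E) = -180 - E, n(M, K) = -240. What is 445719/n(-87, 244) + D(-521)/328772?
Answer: -36634978357/19726320 ≈ -1857.2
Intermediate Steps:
D(E) = -30 - E/6 (D(E) = (-180 - E)/6 = -30 - E/6)
445719/n(-87, 244) + D(-521)/328772 = 445719/(-240) + (-30 - 1/6*(-521))/328772 = 445719*(-1/240) + (-30 + 521/6)*(1/328772) = -148573/80 + (341/6)*(1/328772) = -148573/80 + 341/1972632 = -36634978357/19726320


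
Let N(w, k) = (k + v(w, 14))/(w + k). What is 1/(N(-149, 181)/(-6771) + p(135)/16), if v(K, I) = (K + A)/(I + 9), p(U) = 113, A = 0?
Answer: 415288/2932637 ≈ 0.14161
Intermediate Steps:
v(K, I) = K/(9 + I) (v(K, I) = (K + 0)/(I + 9) = K/(9 + I))
N(w, k) = (k + w/23)/(k + w) (N(w, k) = (k + w/(9 + 14))/(w + k) = (k + w/23)/(k + w))
1/(N(-149, 181)/(-6771) + p(135)/16) = 1/(((181 + (1/23)*(-149))/(181 - 149))/(-6771) + 113/16) = 1/(((181 - 149/23)/32)*(-1/6771) + 113*(1/16)) = 1/(((1/32)*(4014/23))*(-1/6771) + 113/16) = 1/((2007/368)*(-1/6771) + 113/16) = 1/(-669/830576 + 113/16) = 1/(2932637/415288) = 415288/2932637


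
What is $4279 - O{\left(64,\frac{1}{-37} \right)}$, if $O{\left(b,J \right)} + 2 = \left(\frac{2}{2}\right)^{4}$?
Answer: $4280$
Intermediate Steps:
$O{\left(b,J \right)} = -1$ ($O{\left(b,J \right)} = -2 + \left(\frac{2}{2}\right)^{4} = -2 + \left(2 \cdot \frac{1}{2}\right)^{4} = -2 + 1^{4} = -2 + 1 = -1$)
$4279 - O{\left(64,\frac{1}{-37} \right)} = 4279 - -1 = 4279 + 1 = 4280$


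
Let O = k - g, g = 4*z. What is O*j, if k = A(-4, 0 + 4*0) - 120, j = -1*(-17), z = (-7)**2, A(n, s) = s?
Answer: -5372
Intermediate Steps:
z = 49
j = 17
g = 196 (g = 4*49 = 196)
k = -120 (k = (0 + 4*0) - 120 = (0 + 0) - 120 = 0 - 120 = -120)
O = -316 (O = -120 - 1*196 = -120 - 196 = -316)
O*j = -316*17 = -5372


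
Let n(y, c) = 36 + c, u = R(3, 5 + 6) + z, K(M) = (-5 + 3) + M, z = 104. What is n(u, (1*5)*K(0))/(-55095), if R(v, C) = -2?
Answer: -26/55095 ≈ -0.00047191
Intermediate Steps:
K(M) = -2 + M
u = 102 (u = -2 + 104 = 102)
n(u, (1*5)*K(0))/(-55095) = (36 + (1*5)*(-2 + 0))/(-55095) = (36 + 5*(-2))*(-1/55095) = (36 - 10)*(-1/55095) = 26*(-1/55095) = -26/55095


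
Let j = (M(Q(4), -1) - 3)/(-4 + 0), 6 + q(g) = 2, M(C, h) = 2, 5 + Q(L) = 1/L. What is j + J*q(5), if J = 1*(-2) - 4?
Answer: 97/4 ≈ 24.250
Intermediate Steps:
Q(L) = -5 + 1/L
q(g) = -4 (q(g) = -6 + 2 = -4)
j = 1/4 (j = (2 - 3)/(-4 + 0) = -1/(-4) = -1*(-1/4) = 1/4 ≈ 0.25000)
J = -6 (J = -2 - 4 = -6)
j + J*q(5) = 1/4 - 6*(-4) = 1/4 + 24 = 97/4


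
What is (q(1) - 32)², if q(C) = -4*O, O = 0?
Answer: 1024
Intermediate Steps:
q(C) = 0 (q(C) = -4*0 = 0)
(q(1) - 32)² = (0 - 32)² = (-32)² = 1024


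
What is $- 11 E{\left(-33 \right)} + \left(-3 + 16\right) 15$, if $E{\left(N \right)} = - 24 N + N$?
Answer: $-8154$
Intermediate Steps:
$E{\left(N \right)} = - 23 N$
$- 11 E{\left(-33 \right)} + \left(-3 + 16\right) 15 = - 11 \left(\left(-23\right) \left(-33\right)\right) + \left(-3 + 16\right) 15 = \left(-11\right) 759 + 13 \cdot 15 = -8349 + 195 = -8154$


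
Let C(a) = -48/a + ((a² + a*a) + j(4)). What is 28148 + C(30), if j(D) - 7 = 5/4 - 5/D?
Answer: 149767/5 ≈ 29953.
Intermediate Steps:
j(D) = 33/4 - 5/D (j(D) = 7 + (5/4 - 5/D) = 33/4 - 5/D)
C(a) = 7 - 48/a + 2*a² (C(a) = -48/a + ((a² + a*a) + (33/4 - 5/4)) = -48/a + ((a² + a²) + (33/4 - 5*¼)) = -48/a + (2*a² + (33/4 - 5/4)) = -48/a + (2*a² + 7) = -48/a + (7 + 2*a²) = 7 - 48/a + 2*a²)
28148 + C(30) = 28148 + (7 - 48/30 + 2*30²) = 28148 + (7 - 48*1/30 + 2*900) = 28148 + (7 - 8/5 + 1800) = 28148 + 9027/5 = 149767/5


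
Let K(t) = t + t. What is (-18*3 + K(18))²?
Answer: 324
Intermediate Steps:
K(t) = 2*t
(-18*3 + K(18))² = (-18*3 + 2*18)² = (-54 + 36)² = (-18)² = 324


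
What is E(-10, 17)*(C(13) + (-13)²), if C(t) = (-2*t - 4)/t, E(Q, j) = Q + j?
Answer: 15169/13 ≈ 1166.8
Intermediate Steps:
C(t) = (-4 - 2*t)/t
E(-10, 17)*(C(13) + (-13)²) = (-10 + 17)*((-2 - 4/13) + (-13)²) = 7*((-2 - 4*1/13) + 169) = 7*((-2 - 4/13) + 169) = 7*(-30/13 + 169) = 7*(2167/13) = 15169/13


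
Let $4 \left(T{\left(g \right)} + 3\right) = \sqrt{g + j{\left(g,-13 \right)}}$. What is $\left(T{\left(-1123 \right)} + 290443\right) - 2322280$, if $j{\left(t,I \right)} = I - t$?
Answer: $-2031840 + \frac{i \sqrt{13}}{4} \approx -2.0318 \cdot 10^{6} + 0.90139 i$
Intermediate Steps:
$T{\left(g \right)} = -3 + \frac{i \sqrt{13}}{4}$ ($T{\left(g \right)} = -3 + \frac{\sqrt{g - \left(13 + g\right)}}{4} = -3 + \frac{\sqrt{-13}}{4} = -3 + \frac{i \sqrt{13}}{4}$)
$\left(T{\left(-1123 \right)} + 290443\right) - 2322280 = \left(\left(-3 + \frac{i \sqrt{13}}{4}\right) + 290443\right) - 2322280 = \left(290440 + \frac{i \sqrt{13}}{4}\right) - 2322280 = -2031840 + \frac{i \sqrt{13}}{4}$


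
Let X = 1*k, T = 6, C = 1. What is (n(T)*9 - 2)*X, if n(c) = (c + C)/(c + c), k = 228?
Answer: 741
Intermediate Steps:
X = 228 (X = 1*228 = 228)
n(c) = (1 + c)/(2*c) (n(c) = (c + 1)/(c + c) = (1 + c)/((2*c)) = (1 + c)*(1/(2*c)) = (1 + c)/(2*c))
(n(T)*9 - 2)*X = (((1/2)*(1 + 6)/6)*9 - 2)*228 = (((1/2)*(1/6)*7)*9 - 2)*228 = ((7/12)*9 - 2)*228 = (21/4 - 2)*228 = (13/4)*228 = 741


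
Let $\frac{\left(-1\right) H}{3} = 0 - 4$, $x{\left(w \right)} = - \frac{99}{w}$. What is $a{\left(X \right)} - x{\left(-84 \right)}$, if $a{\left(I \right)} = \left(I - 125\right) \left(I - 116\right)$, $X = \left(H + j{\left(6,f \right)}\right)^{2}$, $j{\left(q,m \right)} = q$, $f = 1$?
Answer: $\frac{1158943}{28} \approx 41391.0$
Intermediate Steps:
$H = 12$ ($H = - 3 \left(0 - 4\right) = \left(-3\right) \left(-4\right) = 12$)
$X = 324$ ($X = \left(12 + 6\right)^{2} = 18^{2} = 324$)
$a{\left(I \right)} = \left(-125 + I\right) \left(-116 + I\right)$
$a{\left(X \right)} - x{\left(-84 \right)} = \left(14500 + 324^{2} - 78084\right) - - \frac{99}{-84} = \left(14500 + 104976 - 78084\right) - \left(-99\right) \left(- \frac{1}{84}\right) = 41392 - \frac{33}{28} = \frac{1158943}{28}$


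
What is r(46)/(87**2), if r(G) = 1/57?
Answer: 1/431433 ≈ 2.3179e-6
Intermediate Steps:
r(G) = 1/57
r(46)/(87**2) = 1/(57*(87**2)) = (1/57)/7569 = (1/57)*(1/7569) = 1/431433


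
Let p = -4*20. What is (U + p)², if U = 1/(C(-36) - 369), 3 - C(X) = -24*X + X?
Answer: 9124261441/1425636 ≈ 6400.1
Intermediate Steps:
p = -80
C(X) = 3 + 23*X (C(X) = 3 - (-24*X + X) = 3 - (-23)*X = 3 + 23*X)
U = -1/1194 (U = 1/((3 + 23*(-36)) - 369) = 1/((3 - 828) - 369) = 1/(-825 - 369) = 1/(-1194) = -1/1194 ≈ -0.00083752)
(U + p)² = (-1/1194 - 80)² = (-95521/1194)² = 9124261441/1425636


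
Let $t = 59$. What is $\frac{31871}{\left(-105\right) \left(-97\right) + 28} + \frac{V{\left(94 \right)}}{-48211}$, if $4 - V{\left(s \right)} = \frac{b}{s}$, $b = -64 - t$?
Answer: $\frac{20632712161}{6611945806} \approx 3.1205$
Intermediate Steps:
$b = -123$ ($b = -64 - 59 = -123$)
$V{\left(s \right)} = 4 + \frac{123}{s}$ ($V{\left(s \right)} = 4 - - \frac{123}{s} = 4 + \frac{123}{s}$)
$\frac{31871}{\left(-105\right) \left(-97\right) + 28} + \frac{V{\left(94 \right)}}{-48211} = \frac{31871}{\left(-105\right) \left(-97\right) + 28} + \frac{4 + \frac{123}{94}}{-48211} = \frac{31871}{10185 + 28} + \left(4 + 123 \cdot \frac{1}{94}\right) \left(- \frac{1}{48211}\right) = \frac{31871}{10213} + \left(4 + \frac{123}{94}\right) \left(- \frac{1}{48211}\right) = 31871 \cdot \frac{1}{10213} + \frac{499}{94} \left(- \frac{1}{48211}\right) = \frac{4553}{1459} - \frac{499}{4531834} = \frac{20632712161}{6611945806}$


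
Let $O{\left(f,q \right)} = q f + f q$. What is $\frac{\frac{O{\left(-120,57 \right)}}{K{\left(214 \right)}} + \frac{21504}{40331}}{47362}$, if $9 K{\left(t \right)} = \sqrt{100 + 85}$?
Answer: $\frac{1536}{136439773} - \frac{12312 \sqrt{185}}{876197} \approx -0.19111$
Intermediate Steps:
$O{\left(f,q \right)} = 2 f q$ ($O{\left(f,q \right)} = f q + f q = 2 f q$)
$K{\left(t \right)} = \frac{\sqrt{185}}{9}$ ($K{\left(t \right)} = \frac{\sqrt{100 + 85}}{9} = \frac{\sqrt{185}}{9}$)
$\frac{\frac{O{\left(-120,57 \right)}}{K{\left(214 \right)}} + \frac{21504}{40331}}{47362} = \frac{\frac{2 \left(-120\right) 57}{\frac{1}{9} \sqrt{185}} + \frac{21504}{40331}}{47362} = \left(- 13680 \frac{9 \sqrt{185}}{185} + 21504 \cdot \frac{1}{40331}\right) \frac{1}{47362} = \left(- \frac{24624 \sqrt{185}}{37} + \frac{21504}{40331}\right) \frac{1}{47362} = \left(\frac{21504}{40331} - \frac{24624 \sqrt{185}}{37}\right) \frac{1}{47362} = \frac{1536}{136439773} - \frac{12312 \sqrt{185}}{876197}$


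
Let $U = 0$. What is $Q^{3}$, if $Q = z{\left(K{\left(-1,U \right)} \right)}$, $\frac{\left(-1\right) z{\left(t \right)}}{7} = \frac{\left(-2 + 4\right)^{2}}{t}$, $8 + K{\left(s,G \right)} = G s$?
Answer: $\frac{343}{8} \approx 42.875$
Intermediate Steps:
$K{\left(s,G \right)} = -8 + G s$
$z{\left(t \right)} = - \frac{28}{t}$ ($z{\left(t \right)} = - 7 \frac{\left(-2 + 4\right)^{2}}{t} = - 7 \frac{2^{2}}{t} = - 7 \frac{4}{t} = - \frac{28}{t}$)
$Q = \frac{7}{2}$ ($Q = - \frac{28}{-8 + 0 \left(-1\right)} = - \frac{28}{-8 + 0} = - \frac{28}{-8} = \left(-28\right) \left(- \frac{1}{8}\right) = \frac{7}{2} \approx 3.5$)
$Q^{3} = \left(\frac{7}{2}\right)^{3} = \frac{343}{8}$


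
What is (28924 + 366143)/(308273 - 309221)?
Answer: -131689/316 ≈ -416.74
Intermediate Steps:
(28924 + 366143)/(308273 - 309221) = 395067/(-948) = 395067*(-1/948) = -131689/316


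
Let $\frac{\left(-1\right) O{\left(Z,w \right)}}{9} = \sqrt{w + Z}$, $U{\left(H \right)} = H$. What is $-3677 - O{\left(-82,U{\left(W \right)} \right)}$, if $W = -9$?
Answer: $-3677 + 9 i \sqrt{91} \approx -3677.0 + 85.854 i$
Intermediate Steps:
$O{\left(Z,w \right)} = - 9 \sqrt{Z + w}$ ($O{\left(Z,w \right)} = - 9 \sqrt{w + Z} = - 9 \sqrt{Z + w}$)
$-3677 - O{\left(-82,U{\left(W \right)} \right)} = -3677 - - 9 \sqrt{-82 - 9} = -3677 - - 9 \sqrt{-91} = -3677 - - 9 i \sqrt{91} = -3677 + 9 i \sqrt{91}$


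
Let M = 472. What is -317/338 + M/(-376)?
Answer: -34841/15886 ≈ -2.1932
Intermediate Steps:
-317/338 + M/(-376) = -317/338 + 472/(-376) = -317*1/338 + 472*(-1/376) = -317/338 - 59/47 = -34841/15886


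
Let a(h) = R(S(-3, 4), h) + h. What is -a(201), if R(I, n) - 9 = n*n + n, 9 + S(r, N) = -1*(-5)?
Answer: -40812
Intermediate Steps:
S(r, N) = -4 (S(r, N) = -9 - 1*(-5) = -9 + 5 = -4)
R(I, n) = 9 + n + n² (R(I, n) = 9 + (n*n + n) = 9 + (n² + n) = 9 + (n + n²) = 9 + n + n²)
a(h) = 9 + h² + 2*h (a(h) = (9 + h + h²) + h = 9 + h² + 2*h)
-a(201) = -(9 + 201² + 2*201) = -(9 + 40401 + 402) = -1*40812 = -40812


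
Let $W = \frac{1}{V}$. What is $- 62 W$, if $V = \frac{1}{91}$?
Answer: $-5642$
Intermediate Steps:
$V = \frac{1}{91} \approx 0.010989$
$W = 91$ ($W = \frac{1}{\frac{1}{91}} = 91$)
$- 62 W = \left(-62\right) 91 = -5642$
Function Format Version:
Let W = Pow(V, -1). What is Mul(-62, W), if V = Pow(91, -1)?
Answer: -5642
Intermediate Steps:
V = Rational(1, 91) ≈ 0.010989
W = 91 (W = Pow(Rational(1, 91), -1) = 91)
Mul(-62, W) = Mul(-62, 91) = -5642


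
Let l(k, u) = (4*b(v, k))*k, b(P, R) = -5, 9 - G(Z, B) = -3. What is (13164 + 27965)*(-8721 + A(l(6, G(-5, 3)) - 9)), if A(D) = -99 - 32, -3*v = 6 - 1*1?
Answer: -364073908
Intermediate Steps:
G(Z, B) = 12 (G(Z, B) = 9 - 1*(-3) = 9 + 3 = 12)
v = -5/3 (v = -(6 - 1*1)/3 = -(6 - 1)/3 = -1/3*5 = -5/3 ≈ -1.6667)
l(k, u) = -20*k (l(k, u) = (4*(-5))*k = -20*k)
A(D) = -131
(13164 + 27965)*(-8721 + A(l(6, G(-5, 3)) - 9)) = (13164 + 27965)*(-8721 - 131) = 41129*(-8852) = -364073908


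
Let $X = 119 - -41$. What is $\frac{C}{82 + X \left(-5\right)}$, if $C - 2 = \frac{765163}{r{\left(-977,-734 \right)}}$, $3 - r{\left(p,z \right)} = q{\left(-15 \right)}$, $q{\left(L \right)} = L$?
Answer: $- \frac{765199}{12924} \approx -59.208$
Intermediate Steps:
$X = 160$ ($X = 119 + 41 = 160$)
$r{\left(p,z \right)} = 18$ ($r{\left(p,z \right)} = 3 - -15 = 3 + 15 = 18$)
$C = \frac{765199}{18}$ ($C = 2 + \frac{765163}{18} = \frac{765199}{18} \approx 42511.0$)
$\frac{C}{82 + X \left(-5\right)} = \frac{765199}{18 \left(82 + 160 \left(-5\right)\right)} = \frac{765199}{18 \left(82 - 800\right)} = \frac{765199}{18 \left(-718\right)} = \frac{765199}{18} \left(- \frac{1}{718}\right) = - \frac{765199}{12924}$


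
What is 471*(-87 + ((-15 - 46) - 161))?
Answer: -145539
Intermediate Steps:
471*(-87 + ((-15 - 46) - 161)) = 471*(-87 + (-61 - 161)) = 471*(-87 - 222) = 471*(-309) = -145539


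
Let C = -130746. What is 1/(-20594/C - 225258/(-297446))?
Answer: 1388924097/1270613764 ≈ 1.0931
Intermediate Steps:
1/(-20594/C - 225258/(-297446)) = 1/(-20594/(-130746) - 225258/(-297446)) = 1/(-20594*(-1/130746) - 225258*(-1/297446)) = 1/(1471/9339 + 112629/148723) = 1/(1270613764/1388924097) = 1388924097/1270613764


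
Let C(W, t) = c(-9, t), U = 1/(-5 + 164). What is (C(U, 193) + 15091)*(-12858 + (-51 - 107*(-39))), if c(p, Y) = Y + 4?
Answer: -133555968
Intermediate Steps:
c(p, Y) = 4 + Y
U = 1/159 ≈ 0.0062893
C(W, t) = 4 + t
(C(U, 193) + 15091)*(-12858 + (-51 - 107*(-39))) = ((4 + 193) + 15091)*(-12858 + (-51 - 107*(-39))) = (197 + 15091)*(-12858 + (-51 + 4173)) = 15288*(-12858 + 4122) = 15288*(-8736) = -133555968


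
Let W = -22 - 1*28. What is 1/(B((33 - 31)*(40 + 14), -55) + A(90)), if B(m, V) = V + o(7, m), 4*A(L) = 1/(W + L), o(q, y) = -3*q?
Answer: -160/12159 ≈ -0.013159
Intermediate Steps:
W = -50 (W = -22 - 28 = -50)
A(L) = 1/(4*(-50 + L))
B(m, V) = -21 + V (B(m, V) = V - 3*7 = V - 21 = -21 + V)
1/(B((33 - 31)*(40 + 14), -55) + A(90)) = 1/((-21 - 55) + 1/(4*(-50 + 90))) = 1/(-76 + (¼)/40) = 1/(-76 + (¼)*(1/40)) = 1/(-76 + 1/160) = 1/(-12159/160) = -160/12159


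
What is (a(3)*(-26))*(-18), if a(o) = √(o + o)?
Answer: 468*√6 ≈ 1146.4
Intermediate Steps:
a(o) = √2*√o (a(o) = √(2*o) = √2*√o)
(a(3)*(-26))*(-18) = ((√2*√3)*(-26))*(-18) = (√6*(-26))*(-18) = -26*√6*(-18) = 468*√6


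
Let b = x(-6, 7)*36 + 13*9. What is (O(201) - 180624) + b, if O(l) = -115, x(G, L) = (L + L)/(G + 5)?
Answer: -181126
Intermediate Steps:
x(G, L) = 2*L/(5 + G) (x(G, L) = (2*L)/(5 + G) = 2*L/(5 + G))
b = -387 (b = (2*7/(5 - 6))*36 + 13*9 = (2*7/(-1))*36 + 117 = (2*7*(-1))*36 + 117 = -14*36 + 117 = -504 + 117 = -387)
(O(201) - 180624) + b = (-115 - 180624) - 387 = -180739 - 387 = -181126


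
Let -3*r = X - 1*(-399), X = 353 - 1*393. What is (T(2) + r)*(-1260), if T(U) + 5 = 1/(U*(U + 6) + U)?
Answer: 157010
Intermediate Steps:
X = -40 (X = 353 - 393 = -40)
r = -359/3 (r = -(-40 - 1*(-399))/3 = -(-40 + 399)/3 = -⅓*359 = -359/3 ≈ -119.67)
T(U) = -5 + 1/(U + U*(6 + U)) (T(U) = -5 + 1/(U*(U + 6) + U) = -5 + 1/(U*(6 + U) + U) = -5 + 1/(U + U*(6 + U)))
(T(2) + r)*(-1260) = ((1 - 35*2 - 5*2²)/(2*(7 + 2)) - 359/3)*(-1260) = ((½)*(1 - 70 - 5*4)/9 - 359/3)*(-1260) = ((½)*(⅑)*(1 - 70 - 20) - 359/3)*(-1260) = ((½)*(⅑)*(-89) - 359/3)*(-1260) = (-89/18 - 359/3)*(-1260) = -2243/18*(-1260) = 157010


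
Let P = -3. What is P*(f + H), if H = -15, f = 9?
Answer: 18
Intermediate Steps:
P*(f + H) = -3*(9 - 15) = -3*(-6) = 18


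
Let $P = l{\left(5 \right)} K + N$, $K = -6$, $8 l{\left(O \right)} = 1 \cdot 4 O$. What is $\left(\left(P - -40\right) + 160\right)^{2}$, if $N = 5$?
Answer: $36100$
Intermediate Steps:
$l{\left(O \right)} = \frac{O}{2}$ ($l{\left(O \right)} = \frac{1 \cdot 4 O}{8} = \frac{4 O}{8} = \frac{O}{2}$)
$P = -10$ ($P = \frac{1}{2} \cdot 5 \left(-6\right) + 5 = \frac{5}{2} \left(-6\right) + 5 = -15 + 5 = -10$)
$\left(\left(P - -40\right) + 160\right)^{2} = \left(\left(-10 - -40\right) + 160\right)^{2} = \left(\left(-10 + 40\right) + 160\right)^{2} = \left(30 + 160\right)^{2} = 190^{2} = 36100$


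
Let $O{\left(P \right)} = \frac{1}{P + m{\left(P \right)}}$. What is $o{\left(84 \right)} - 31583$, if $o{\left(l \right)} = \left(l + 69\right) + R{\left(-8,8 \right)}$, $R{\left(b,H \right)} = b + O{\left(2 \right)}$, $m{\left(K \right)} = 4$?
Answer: $- \frac{188627}{6} \approx -31438.0$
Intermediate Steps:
$O{\left(P \right)} = \frac{1}{4 + P}$ ($O{\left(P \right)} = \frac{1}{P + 4} = \frac{1}{4 + P}$)
$R{\left(b,H \right)} = \frac{1}{6} + b$ ($R{\left(b,H \right)} = b + \frac{1}{4 + 2} = b + \frac{1}{6} = \frac{1}{6} + b$)
$o{\left(l \right)} = \frac{367}{6} + l$ ($o{\left(l \right)} = \left(l + 69\right) + \left(\frac{1}{6} - 8\right) = \left(69 + l\right) - \frac{47}{6} = \frac{367}{6} + l$)
$o{\left(84 \right)} - 31583 = \left(\frac{367}{6} + 84\right) - 31583 = \frac{871}{6} - 31583 = - \frac{188627}{6}$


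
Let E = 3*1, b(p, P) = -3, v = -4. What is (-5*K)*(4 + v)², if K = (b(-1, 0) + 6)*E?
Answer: 0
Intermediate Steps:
E = 3
K = 9 (K = (-3 + 6)*3 = 3*3 = 9)
(-5*K)*(4 + v)² = (-5*9)*(4 - 4)² = -45*0² = -45*0 = 0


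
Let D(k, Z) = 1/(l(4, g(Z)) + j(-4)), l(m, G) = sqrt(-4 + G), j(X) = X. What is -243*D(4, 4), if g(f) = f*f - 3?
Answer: 243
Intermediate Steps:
g(f) = -3 + f**2 (g(f) = f**2 - 3 = -3 + f**2)
D(k, Z) = 1/(-4 + sqrt(-7 + Z**2)) (D(k, Z) = 1/(sqrt(-4 + (-3 + Z**2)) - 4) = 1/(sqrt(-7 + Z**2) - 4) = 1/(-4 + sqrt(-7 + Z**2)))
-243*D(4, 4) = -243/(-4 + sqrt(-7 + 4**2)) = -243/(-4 + sqrt(-7 + 16)) = -243/(-4 + sqrt(9)) = -243/(-4 + 3) = -243/(-1) = -243*(-1) = 243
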